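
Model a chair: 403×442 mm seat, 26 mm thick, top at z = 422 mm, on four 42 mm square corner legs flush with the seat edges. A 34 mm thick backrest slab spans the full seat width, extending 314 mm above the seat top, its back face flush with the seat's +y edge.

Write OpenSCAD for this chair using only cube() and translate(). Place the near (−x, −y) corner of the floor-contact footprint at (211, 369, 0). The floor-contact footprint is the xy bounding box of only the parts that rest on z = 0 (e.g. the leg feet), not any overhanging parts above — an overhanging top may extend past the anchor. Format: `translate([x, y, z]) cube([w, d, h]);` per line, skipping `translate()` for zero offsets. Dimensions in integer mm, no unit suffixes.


// leg_h = 422 - 26 = 396
translate([211, 369, 396]) cube([403, 442, 26]);
translate([211, 369, 0]) cube([42, 42, 396]);
translate([572, 369, 0]) cube([42, 42, 396]);
translate([211, 769, 0]) cube([42, 42, 396]);
translate([572, 769, 0]) cube([42, 42, 396]);
translate([211, 777, 422]) cube([403, 34, 314]);


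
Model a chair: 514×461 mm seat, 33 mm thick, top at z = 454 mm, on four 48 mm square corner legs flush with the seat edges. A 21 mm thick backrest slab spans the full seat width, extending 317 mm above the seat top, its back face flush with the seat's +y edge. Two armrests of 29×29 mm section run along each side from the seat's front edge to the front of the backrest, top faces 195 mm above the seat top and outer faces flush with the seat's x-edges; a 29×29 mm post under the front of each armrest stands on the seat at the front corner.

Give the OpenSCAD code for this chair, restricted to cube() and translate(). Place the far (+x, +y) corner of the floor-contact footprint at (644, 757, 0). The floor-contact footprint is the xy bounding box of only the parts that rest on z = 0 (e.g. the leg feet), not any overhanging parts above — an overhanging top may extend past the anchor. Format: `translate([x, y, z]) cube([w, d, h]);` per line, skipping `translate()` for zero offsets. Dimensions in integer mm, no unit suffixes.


translate([130, 296, 421]) cube([514, 461, 33]);
translate([130, 296, 0]) cube([48, 48, 421]);
translate([596, 296, 0]) cube([48, 48, 421]);
translate([130, 709, 0]) cube([48, 48, 421]);
translate([596, 709, 0]) cube([48, 48, 421]);
translate([130, 736, 454]) cube([514, 21, 317]);
translate([130, 296, 620]) cube([29, 440, 29]);
translate([615, 296, 620]) cube([29, 440, 29]);
translate([130, 296, 454]) cube([29, 29, 166]);
translate([615, 296, 454]) cube([29, 29, 166]);


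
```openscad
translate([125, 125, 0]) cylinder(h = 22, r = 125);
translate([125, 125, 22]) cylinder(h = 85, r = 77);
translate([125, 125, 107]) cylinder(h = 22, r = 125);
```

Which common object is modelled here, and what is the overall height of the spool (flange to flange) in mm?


A spool. The overall height is 129 mm.

Three coaxial cylinders, large–small–large — a spool. Two 22 mm flanges and a 85 mm core give 22 + 85 + 22 = 129 mm.


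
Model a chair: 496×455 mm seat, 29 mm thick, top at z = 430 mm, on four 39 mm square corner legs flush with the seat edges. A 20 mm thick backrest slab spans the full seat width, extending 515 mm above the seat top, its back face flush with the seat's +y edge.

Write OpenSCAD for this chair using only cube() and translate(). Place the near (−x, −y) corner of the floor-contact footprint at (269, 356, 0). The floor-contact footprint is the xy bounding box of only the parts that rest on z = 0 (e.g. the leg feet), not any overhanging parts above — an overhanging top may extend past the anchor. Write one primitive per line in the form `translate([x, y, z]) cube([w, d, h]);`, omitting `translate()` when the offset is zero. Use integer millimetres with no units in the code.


translate([269, 356, 401]) cube([496, 455, 29]);
translate([269, 356, 0]) cube([39, 39, 401]);
translate([726, 356, 0]) cube([39, 39, 401]);
translate([269, 772, 0]) cube([39, 39, 401]);
translate([726, 772, 0]) cube([39, 39, 401]);
translate([269, 791, 430]) cube([496, 20, 515]);


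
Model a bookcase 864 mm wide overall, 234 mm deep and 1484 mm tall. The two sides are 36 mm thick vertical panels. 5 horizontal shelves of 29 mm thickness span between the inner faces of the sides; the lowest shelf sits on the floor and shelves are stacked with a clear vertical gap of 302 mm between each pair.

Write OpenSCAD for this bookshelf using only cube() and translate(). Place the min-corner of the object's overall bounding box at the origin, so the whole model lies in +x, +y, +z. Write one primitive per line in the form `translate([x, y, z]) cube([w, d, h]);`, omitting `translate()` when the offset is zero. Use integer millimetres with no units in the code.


cube([36, 234, 1484]);
translate([828, 0, 0]) cube([36, 234, 1484]);
translate([36, 0, 0]) cube([792, 234, 29]);
translate([36, 0, 331]) cube([792, 234, 29]);
translate([36, 0, 662]) cube([792, 234, 29]);
translate([36, 0, 993]) cube([792, 234, 29]);
translate([36, 0, 1324]) cube([792, 234, 29]);


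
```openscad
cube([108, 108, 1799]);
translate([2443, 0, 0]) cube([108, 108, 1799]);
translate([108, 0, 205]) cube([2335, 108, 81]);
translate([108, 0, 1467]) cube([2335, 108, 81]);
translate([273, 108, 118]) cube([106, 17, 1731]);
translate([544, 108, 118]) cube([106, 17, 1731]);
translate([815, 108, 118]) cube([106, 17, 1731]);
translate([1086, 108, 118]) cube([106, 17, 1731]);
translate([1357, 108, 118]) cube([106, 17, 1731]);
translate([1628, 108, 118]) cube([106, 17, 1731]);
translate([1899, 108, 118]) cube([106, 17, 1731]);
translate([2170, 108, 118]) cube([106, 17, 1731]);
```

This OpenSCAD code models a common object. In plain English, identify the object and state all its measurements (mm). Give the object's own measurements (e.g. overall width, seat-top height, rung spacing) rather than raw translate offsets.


A fence section. Two 108×108 mm posts, 1799 mm tall, stand on the floor with a clear span of 2335 mm between their inner faces. Two horizontal rails of 108×81 mm section span the gap between the posts with their undersides at z = 205 mm and z = 1467 mm, flush with the posts' −y face. 8 pickets, each 106 mm wide, 17 mm thick and 1731 mm tall, are fixed to the +y face of the rails with their bottoms at z = 118 mm, spaced across the span with a 165 mm gap after the −x post and between neighbouring pickets, with 167 mm left before the +x post.


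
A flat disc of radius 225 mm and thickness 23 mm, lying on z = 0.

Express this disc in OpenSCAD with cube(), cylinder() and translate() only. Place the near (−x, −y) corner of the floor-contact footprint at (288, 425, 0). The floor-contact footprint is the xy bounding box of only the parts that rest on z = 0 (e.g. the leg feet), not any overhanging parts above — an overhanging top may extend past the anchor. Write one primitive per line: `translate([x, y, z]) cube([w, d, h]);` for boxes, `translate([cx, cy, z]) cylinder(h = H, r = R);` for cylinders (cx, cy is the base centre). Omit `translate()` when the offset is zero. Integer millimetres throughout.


translate([513, 650, 0]) cylinder(h = 23, r = 225);


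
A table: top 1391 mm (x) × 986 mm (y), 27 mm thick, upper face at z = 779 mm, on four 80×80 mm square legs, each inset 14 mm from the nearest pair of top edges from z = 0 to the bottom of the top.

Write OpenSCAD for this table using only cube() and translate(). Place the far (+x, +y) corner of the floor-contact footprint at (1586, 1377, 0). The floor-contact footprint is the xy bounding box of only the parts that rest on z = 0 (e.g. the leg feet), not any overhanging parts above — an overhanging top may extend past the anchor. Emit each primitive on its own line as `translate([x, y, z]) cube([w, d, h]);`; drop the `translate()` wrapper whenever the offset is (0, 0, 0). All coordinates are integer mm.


// leg_h = 779 - 27 = 752
translate([209, 405, 752]) cube([1391, 986, 27]);
translate([223, 419, 0]) cube([80, 80, 752]);
translate([1506, 419, 0]) cube([80, 80, 752]);
translate([223, 1297, 0]) cube([80, 80, 752]);
translate([1506, 1297, 0]) cube([80, 80, 752]);


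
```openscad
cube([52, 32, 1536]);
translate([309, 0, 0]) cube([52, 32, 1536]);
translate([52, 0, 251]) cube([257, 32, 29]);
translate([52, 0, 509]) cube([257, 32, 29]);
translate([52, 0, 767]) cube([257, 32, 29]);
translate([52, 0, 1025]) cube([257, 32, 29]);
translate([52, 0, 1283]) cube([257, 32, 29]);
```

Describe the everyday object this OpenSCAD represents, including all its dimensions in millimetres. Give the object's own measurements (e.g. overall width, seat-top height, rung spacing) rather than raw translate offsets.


A straight ladder. Two 52×32 mm vertical rails, 1536 mm tall, stand 361 mm apart (outside-to-outside) with their front faces coplanar on the −y side. 5 rungs, each 32 mm deep and 29 mm tall, span between the inner faces of the rails, front faces flush with the rails. The lowest rung's underside is at z = 251 mm and rungs are spaced 258 mm apart (underside to underside).


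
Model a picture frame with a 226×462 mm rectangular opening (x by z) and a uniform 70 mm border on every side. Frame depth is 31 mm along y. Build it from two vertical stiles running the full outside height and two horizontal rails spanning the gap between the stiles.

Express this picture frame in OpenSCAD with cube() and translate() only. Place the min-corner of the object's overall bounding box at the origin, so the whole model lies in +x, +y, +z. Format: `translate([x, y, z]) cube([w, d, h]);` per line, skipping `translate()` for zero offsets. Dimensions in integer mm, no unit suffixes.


cube([70, 31, 602]);
translate([296, 0, 0]) cube([70, 31, 602]);
translate([70, 0, 0]) cube([226, 31, 70]);
translate([70, 0, 532]) cube([226, 31, 70]);


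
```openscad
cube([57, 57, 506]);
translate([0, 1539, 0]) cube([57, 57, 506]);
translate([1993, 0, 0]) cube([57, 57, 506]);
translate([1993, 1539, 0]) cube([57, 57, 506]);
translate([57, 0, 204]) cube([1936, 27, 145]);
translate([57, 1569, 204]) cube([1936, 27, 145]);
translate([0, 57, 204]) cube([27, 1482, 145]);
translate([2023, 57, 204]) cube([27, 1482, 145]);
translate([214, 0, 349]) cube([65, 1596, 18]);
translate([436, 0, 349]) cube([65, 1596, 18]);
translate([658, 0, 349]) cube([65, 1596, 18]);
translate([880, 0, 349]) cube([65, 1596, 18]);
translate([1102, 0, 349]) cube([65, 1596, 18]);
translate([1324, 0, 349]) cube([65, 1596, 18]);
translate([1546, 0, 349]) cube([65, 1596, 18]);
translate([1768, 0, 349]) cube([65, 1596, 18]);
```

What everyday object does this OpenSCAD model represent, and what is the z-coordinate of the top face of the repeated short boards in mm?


A bed frame. The slat-top height is 367 mm.

Four posts, four rails, and a row of slats — a bed frame. Slats sit on the rails at z = 204 + 145 = 349; with slat thickness 18, the top is 367 mm.


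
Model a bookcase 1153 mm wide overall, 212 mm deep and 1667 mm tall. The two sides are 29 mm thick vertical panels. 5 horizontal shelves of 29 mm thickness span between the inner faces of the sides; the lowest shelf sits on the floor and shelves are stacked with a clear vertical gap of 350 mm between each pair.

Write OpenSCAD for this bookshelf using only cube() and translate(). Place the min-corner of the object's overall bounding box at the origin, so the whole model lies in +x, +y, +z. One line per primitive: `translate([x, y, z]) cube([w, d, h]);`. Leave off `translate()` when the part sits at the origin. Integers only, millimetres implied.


cube([29, 212, 1667]);
translate([1124, 0, 0]) cube([29, 212, 1667]);
translate([29, 0, 0]) cube([1095, 212, 29]);
translate([29, 0, 379]) cube([1095, 212, 29]);
translate([29, 0, 758]) cube([1095, 212, 29]);
translate([29, 0, 1137]) cube([1095, 212, 29]);
translate([29, 0, 1516]) cube([1095, 212, 29]);


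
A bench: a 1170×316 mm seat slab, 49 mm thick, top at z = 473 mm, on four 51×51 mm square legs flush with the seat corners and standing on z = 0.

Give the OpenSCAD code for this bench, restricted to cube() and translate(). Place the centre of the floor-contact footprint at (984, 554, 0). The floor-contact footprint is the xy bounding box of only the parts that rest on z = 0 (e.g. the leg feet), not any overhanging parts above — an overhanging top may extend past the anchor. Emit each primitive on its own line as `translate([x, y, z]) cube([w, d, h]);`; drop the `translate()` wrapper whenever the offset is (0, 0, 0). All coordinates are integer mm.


translate([399, 396, 424]) cube([1170, 316, 49]);
translate([399, 396, 0]) cube([51, 51, 424]);
translate([399, 661, 0]) cube([51, 51, 424]);
translate([1518, 396, 0]) cube([51, 51, 424]);
translate([1518, 661, 0]) cube([51, 51, 424]);


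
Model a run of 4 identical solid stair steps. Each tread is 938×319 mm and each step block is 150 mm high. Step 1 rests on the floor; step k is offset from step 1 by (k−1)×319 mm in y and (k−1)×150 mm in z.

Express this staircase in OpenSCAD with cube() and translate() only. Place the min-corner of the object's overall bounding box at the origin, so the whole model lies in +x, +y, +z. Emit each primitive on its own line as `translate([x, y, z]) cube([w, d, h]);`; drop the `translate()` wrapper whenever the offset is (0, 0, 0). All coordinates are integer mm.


cube([938, 319, 150]);
translate([0, 319, 150]) cube([938, 319, 150]);
translate([0, 638, 300]) cube([938, 319, 150]);
translate([0, 957, 450]) cube([938, 319, 150]);


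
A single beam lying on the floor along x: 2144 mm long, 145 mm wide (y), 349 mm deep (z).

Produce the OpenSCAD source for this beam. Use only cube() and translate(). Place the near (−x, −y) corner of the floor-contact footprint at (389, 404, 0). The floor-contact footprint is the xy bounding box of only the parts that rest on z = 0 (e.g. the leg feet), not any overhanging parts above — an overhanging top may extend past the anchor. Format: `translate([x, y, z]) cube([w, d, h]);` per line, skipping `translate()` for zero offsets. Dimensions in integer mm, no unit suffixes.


translate([389, 404, 0]) cube([2144, 145, 349]);


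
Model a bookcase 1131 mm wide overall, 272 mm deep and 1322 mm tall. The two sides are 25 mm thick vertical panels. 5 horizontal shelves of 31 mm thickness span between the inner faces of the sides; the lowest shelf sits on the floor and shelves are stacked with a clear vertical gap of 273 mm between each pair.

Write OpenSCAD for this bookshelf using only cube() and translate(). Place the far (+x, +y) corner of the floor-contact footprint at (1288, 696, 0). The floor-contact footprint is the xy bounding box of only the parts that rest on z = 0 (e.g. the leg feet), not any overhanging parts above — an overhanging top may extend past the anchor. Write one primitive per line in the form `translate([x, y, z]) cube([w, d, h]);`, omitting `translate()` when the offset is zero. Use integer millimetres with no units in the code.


translate([157, 424, 0]) cube([25, 272, 1322]);
translate([1263, 424, 0]) cube([25, 272, 1322]);
translate([182, 424, 0]) cube([1081, 272, 31]);
translate([182, 424, 304]) cube([1081, 272, 31]);
translate([182, 424, 608]) cube([1081, 272, 31]);
translate([182, 424, 912]) cube([1081, 272, 31]);
translate([182, 424, 1216]) cube([1081, 272, 31]);


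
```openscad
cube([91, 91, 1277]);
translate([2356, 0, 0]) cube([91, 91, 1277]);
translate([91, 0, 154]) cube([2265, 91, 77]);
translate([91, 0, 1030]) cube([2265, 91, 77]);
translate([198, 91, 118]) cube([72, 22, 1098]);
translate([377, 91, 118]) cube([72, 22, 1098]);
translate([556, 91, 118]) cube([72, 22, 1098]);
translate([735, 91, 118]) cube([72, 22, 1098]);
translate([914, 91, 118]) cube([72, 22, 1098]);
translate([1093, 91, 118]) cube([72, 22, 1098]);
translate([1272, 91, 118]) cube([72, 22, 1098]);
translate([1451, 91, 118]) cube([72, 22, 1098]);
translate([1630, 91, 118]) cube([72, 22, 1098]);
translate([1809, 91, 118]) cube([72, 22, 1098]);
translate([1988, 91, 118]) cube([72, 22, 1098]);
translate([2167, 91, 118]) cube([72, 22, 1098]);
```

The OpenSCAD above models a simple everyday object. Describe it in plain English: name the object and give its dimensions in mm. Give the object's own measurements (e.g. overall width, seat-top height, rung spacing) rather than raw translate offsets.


A fence section. Two 91×91 mm posts, 1277 mm tall, stand on the floor with a clear span of 2265 mm between their inner faces. Two horizontal rails of 91×77 mm section span the gap between the posts with their undersides at z = 154 mm and z = 1030 mm, flush with the posts' −y face. 12 pickets, each 72 mm wide, 22 mm thick and 1098 mm tall, are fixed to the +y face of the rails with their bottoms at z = 118 mm, spaced across the span with a 107 mm gap after the −x post and between neighbouring pickets, with 117 mm left before the +x post.


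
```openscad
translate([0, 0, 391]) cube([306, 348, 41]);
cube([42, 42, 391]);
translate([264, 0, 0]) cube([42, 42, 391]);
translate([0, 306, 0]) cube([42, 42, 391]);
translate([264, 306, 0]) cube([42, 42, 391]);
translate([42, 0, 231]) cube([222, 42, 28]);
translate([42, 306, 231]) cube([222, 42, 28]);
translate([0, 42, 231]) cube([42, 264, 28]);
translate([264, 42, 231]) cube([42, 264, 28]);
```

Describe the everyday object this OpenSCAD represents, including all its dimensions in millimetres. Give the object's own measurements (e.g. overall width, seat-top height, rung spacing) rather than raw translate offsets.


A simple wooden stool: a rectangular seat 306 mm (x) by 348 mm (y), 41 mm thick, top face at z = 432 mm, on four square legs, each 42×42 mm in cross-section. The legs rest on z = 0, each flush with a corner of the seat. Four stretchers, 42 mm wide and 28 mm tall, connect adjacent legs with their undersides at z = 231 mm, each running between the inner faces of the legs it joins and aligned with the legs' outer faces on the other axis.


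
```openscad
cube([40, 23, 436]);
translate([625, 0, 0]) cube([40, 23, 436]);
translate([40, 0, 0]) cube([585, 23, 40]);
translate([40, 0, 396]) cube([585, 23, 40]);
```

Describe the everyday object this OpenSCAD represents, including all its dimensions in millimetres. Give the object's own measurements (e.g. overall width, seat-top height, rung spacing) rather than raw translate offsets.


A rectangular picture frame lying in the x–z plane (depth along y). The opening is 585 mm wide (x) by 356 mm tall (z), surrounded by a border 40 mm wide on all four sides. The frame is 23 mm deep and is made of two full-height vertical stiles with two horizontal rails fitted between them.


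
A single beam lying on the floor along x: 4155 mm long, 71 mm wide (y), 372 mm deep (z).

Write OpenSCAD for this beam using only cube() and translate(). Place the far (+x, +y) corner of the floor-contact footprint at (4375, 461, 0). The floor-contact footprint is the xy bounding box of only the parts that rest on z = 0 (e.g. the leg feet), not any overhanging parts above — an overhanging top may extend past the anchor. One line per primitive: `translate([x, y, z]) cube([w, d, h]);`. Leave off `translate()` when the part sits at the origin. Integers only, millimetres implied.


translate([220, 390, 0]) cube([4155, 71, 372]);


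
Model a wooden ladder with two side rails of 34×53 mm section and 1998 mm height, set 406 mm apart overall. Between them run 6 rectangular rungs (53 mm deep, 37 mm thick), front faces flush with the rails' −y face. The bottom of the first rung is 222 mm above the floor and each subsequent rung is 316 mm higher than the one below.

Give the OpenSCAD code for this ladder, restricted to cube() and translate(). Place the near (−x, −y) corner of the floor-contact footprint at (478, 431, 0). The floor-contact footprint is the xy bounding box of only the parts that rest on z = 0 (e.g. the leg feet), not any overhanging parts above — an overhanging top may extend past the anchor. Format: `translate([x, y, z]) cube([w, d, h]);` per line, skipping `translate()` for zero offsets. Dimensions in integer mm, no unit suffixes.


// rung span = 406 - 2*34 = 338
// rung[k] z = 222 + k*316
translate([478, 431, 0]) cube([34, 53, 1998]);
translate([850, 431, 0]) cube([34, 53, 1998]);
translate([512, 431, 222]) cube([338, 53, 37]);
translate([512, 431, 538]) cube([338, 53, 37]);
translate([512, 431, 854]) cube([338, 53, 37]);
translate([512, 431, 1170]) cube([338, 53, 37]);
translate([512, 431, 1486]) cube([338, 53, 37]);
translate([512, 431, 1802]) cube([338, 53, 37]);


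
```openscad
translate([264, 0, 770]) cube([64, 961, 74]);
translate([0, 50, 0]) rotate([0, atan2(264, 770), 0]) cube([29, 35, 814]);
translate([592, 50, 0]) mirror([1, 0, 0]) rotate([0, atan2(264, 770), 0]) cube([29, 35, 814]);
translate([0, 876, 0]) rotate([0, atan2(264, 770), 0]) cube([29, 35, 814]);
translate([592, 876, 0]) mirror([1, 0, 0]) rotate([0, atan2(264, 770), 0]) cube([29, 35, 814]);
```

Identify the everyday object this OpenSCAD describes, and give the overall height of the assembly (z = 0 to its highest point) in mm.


A sawhorse. The overall height is 844 mm.

A beam across two mirrored pairs of raked legs — a sawhorse. The beam's underside is at z = 770 (matching the legs' vertical rise in atan2(264, 770)) and the beam is 74 mm tall, so its top is at 770 + 74 = 844 mm. The raked legs top out at the beam's underside, so that is the highest point.


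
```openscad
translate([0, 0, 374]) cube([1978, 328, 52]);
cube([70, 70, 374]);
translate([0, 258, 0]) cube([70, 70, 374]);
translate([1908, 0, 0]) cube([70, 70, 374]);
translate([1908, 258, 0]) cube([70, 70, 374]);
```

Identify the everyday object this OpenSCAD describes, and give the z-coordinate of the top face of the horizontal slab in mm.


A bench. The seat-top height is 426 mm.

A long slab on four corner posts — a bench. The slab sits at z = 374 with thickness 52, so the top is 374 + 52 = 426 mm.


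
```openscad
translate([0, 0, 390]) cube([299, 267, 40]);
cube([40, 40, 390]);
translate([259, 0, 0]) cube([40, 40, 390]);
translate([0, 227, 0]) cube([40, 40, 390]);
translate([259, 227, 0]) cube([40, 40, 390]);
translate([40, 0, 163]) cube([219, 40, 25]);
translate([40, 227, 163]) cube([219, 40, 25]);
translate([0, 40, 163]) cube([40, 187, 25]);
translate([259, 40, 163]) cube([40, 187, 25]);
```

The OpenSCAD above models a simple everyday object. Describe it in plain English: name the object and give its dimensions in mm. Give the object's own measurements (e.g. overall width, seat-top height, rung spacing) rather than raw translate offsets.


A simple wooden stool: a rectangular seat 299 mm (x) by 267 mm (y), 40 mm thick, top face at z = 430 mm, on four square legs, each 40×40 mm in cross-section. The legs rest on z = 0, each flush with a corner of the seat. Four stretchers, 40 mm wide and 25 mm tall, connect adjacent legs with their undersides at z = 163 mm, each running between the inner faces of the legs it joins and aligned with the legs' outer faces on the other axis.


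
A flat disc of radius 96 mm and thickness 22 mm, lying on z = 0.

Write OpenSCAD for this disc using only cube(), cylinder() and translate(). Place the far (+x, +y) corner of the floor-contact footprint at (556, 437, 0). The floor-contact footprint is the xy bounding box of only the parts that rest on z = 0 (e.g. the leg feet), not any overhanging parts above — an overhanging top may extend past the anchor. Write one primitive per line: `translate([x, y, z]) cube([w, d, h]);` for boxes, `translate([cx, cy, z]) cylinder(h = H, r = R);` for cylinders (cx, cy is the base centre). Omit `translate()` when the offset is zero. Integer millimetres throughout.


translate([460, 341, 0]) cylinder(h = 22, r = 96);


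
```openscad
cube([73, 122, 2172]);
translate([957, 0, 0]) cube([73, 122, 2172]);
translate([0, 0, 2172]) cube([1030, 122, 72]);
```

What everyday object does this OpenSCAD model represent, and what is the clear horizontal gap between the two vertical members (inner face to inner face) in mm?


A door frame. The clear opening width is 884 mm.

Two 2172 mm tall posts with a header on top — a door frame. The left jamb is 73 mm wide at x = 0; the right jamb starts at x = 957. The clear opening is 957 − 73 = 884 mm.


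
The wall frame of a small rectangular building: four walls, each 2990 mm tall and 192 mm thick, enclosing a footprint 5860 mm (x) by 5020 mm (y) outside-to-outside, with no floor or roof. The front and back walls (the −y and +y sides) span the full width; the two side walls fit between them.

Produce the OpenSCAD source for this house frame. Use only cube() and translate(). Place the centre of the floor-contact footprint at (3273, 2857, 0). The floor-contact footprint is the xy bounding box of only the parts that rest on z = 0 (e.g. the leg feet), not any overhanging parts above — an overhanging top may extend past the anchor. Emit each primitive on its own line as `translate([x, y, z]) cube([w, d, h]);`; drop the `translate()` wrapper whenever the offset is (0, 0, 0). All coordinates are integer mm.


translate([343, 347, 0]) cube([5860, 192, 2990]);
translate([343, 5175, 0]) cube([5860, 192, 2990]);
translate([343, 539, 0]) cube([192, 4636, 2990]);
translate([6011, 539, 0]) cube([192, 4636, 2990]);


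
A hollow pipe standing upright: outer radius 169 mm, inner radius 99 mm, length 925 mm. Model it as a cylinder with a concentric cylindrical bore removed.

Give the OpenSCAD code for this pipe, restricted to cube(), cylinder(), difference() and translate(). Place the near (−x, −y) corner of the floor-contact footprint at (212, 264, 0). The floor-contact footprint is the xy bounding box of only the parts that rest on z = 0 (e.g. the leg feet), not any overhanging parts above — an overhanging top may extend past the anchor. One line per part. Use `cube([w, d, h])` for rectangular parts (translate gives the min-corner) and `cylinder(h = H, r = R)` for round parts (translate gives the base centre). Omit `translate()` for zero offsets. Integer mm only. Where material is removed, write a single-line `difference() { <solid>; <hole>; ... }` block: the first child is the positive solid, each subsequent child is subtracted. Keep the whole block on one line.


difference() { translate([381, 433, 0]) cylinder(h = 925, r = 169); translate([381, 433, 0]) cylinder(h = 925, r = 99); }


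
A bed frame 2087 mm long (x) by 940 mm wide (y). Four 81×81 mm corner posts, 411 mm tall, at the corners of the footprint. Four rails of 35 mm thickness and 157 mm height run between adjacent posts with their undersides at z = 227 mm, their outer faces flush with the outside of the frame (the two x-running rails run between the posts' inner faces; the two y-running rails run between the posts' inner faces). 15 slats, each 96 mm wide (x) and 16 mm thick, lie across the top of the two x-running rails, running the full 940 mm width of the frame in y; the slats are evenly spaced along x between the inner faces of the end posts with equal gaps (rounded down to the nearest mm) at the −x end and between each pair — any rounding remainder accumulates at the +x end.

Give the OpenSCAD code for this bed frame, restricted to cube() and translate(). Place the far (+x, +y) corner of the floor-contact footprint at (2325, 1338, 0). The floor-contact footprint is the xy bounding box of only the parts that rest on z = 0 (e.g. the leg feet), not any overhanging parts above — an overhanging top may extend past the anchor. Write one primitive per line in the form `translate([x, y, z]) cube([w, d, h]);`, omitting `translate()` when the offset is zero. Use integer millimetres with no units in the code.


translate([238, 398, 0]) cube([81, 81, 411]);
translate([238, 1257, 0]) cube([81, 81, 411]);
translate([2244, 398, 0]) cube([81, 81, 411]);
translate([2244, 1257, 0]) cube([81, 81, 411]);
translate([319, 398, 227]) cube([1925, 35, 157]);
translate([319, 1303, 227]) cube([1925, 35, 157]);
translate([238, 479, 227]) cube([35, 778, 157]);
translate([2290, 479, 227]) cube([35, 778, 157]);
translate([349, 398, 384]) cube([96, 940, 16]);
translate([475, 398, 384]) cube([96, 940, 16]);
translate([601, 398, 384]) cube([96, 940, 16]);
translate([727, 398, 384]) cube([96, 940, 16]);
translate([853, 398, 384]) cube([96, 940, 16]);
translate([979, 398, 384]) cube([96, 940, 16]);
translate([1105, 398, 384]) cube([96, 940, 16]);
translate([1231, 398, 384]) cube([96, 940, 16]);
translate([1357, 398, 384]) cube([96, 940, 16]);
translate([1483, 398, 384]) cube([96, 940, 16]);
translate([1609, 398, 384]) cube([96, 940, 16]);
translate([1735, 398, 384]) cube([96, 940, 16]);
translate([1861, 398, 384]) cube([96, 940, 16]);
translate([1987, 398, 384]) cube([96, 940, 16]);
translate([2113, 398, 384]) cube([96, 940, 16]);


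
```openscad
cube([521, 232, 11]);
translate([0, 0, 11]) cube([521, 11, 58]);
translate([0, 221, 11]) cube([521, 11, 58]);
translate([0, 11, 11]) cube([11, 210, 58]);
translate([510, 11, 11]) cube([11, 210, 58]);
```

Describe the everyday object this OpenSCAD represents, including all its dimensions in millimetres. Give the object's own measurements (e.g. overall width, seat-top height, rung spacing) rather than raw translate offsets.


An open-topped rectangular box: outside dimensions 521×232×69 mm, with a uniform wall and base thickness of 11 mm. The base is a full 521×232 slab on the floor; four walls sit on top of the base. The front and back walls (the −y and +y sides) span the full width; the two side walls fit between them.


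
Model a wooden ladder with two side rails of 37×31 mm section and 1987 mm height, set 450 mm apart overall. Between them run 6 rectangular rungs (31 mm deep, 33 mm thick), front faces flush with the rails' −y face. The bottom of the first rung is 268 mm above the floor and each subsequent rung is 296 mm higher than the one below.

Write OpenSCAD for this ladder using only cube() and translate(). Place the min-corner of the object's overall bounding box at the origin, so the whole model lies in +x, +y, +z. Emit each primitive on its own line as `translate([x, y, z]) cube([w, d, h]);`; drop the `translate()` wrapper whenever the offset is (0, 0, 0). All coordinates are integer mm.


cube([37, 31, 1987]);
translate([413, 0, 0]) cube([37, 31, 1987]);
translate([37, 0, 268]) cube([376, 31, 33]);
translate([37, 0, 564]) cube([376, 31, 33]);
translate([37, 0, 860]) cube([376, 31, 33]);
translate([37, 0, 1156]) cube([376, 31, 33]);
translate([37, 0, 1452]) cube([376, 31, 33]);
translate([37, 0, 1748]) cube([376, 31, 33]);


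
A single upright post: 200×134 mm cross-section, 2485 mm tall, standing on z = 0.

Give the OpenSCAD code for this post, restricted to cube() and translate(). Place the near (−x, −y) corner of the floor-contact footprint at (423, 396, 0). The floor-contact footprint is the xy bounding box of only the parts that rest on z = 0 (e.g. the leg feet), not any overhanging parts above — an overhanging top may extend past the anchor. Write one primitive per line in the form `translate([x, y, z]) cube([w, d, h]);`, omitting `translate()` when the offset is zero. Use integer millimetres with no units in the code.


translate([423, 396, 0]) cube([200, 134, 2485]);


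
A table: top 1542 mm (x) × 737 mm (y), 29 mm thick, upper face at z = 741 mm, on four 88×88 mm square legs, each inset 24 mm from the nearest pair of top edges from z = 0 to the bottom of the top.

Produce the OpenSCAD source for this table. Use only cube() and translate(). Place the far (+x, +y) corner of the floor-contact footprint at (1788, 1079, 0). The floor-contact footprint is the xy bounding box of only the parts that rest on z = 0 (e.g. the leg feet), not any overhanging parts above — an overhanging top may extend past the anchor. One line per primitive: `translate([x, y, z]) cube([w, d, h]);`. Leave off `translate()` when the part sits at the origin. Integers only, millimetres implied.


translate([270, 366, 712]) cube([1542, 737, 29]);
translate([294, 390, 0]) cube([88, 88, 712]);
translate([1700, 390, 0]) cube([88, 88, 712]);
translate([294, 991, 0]) cube([88, 88, 712]);
translate([1700, 991, 0]) cube([88, 88, 712]);


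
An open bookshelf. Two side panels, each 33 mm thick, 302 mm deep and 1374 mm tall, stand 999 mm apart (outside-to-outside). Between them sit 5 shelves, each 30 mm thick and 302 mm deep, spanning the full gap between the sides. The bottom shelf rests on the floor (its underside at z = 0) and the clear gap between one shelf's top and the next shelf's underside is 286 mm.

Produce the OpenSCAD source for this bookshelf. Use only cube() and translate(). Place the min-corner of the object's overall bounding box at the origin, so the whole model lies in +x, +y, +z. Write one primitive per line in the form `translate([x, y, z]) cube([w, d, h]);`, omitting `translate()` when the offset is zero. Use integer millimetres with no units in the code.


cube([33, 302, 1374]);
translate([966, 0, 0]) cube([33, 302, 1374]);
translate([33, 0, 0]) cube([933, 302, 30]);
translate([33, 0, 316]) cube([933, 302, 30]);
translate([33, 0, 632]) cube([933, 302, 30]);
translate([33, 0, 948]) cube([933, 302, 30]);
translate([33, 0, 1264]) cube([933, 302, 30]);


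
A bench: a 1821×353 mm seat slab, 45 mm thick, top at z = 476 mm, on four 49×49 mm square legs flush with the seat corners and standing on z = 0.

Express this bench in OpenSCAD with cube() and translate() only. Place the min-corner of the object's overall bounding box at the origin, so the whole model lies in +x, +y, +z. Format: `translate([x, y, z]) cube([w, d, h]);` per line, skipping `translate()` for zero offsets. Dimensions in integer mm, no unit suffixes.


translate([0, 0, 431]) cube([1821, 353, 45]);
cube([49, 49, 431]);
translate([0, 304, 0]) cube([49, 49, 431]);
translate([1772, 0, 0]) cube([49, 49, 431]);
translate([1772, 304, 0]) cube([49, 49, 431]);


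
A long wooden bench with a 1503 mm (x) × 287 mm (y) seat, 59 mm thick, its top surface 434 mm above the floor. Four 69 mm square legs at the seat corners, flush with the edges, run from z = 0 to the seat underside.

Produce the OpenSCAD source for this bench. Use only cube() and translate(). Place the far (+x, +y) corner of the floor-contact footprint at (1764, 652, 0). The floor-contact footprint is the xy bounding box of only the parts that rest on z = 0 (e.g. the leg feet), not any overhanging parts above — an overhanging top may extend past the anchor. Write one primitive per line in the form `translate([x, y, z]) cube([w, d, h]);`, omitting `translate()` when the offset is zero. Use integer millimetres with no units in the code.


translate([261, 365, 375]) cube([1503, 287, 59]);
translate([261, 365, 0]) cube([69, 69, 375]);
translate([261, 583, 0]) cube([69, 69, 375]);
translate([1695, 365, 0]) cube([69, 69, 375]);
translate([1695, 583, 0]) cube([69, 69, 375]);


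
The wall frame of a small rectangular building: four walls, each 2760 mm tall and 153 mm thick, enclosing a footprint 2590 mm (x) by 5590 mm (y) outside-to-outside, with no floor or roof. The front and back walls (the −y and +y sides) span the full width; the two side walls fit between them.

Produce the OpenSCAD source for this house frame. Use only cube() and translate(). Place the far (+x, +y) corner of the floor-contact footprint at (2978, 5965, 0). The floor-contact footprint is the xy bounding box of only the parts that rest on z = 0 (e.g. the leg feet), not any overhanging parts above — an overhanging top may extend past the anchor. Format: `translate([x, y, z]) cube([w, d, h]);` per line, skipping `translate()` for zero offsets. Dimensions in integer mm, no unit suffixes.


translate([388, 375, 0]) cube([2590, 153, 2760]);
translate([388, 5812, 0]) cube([2590, 153, 2760]);
translate([388, 528, 0]) cube([153, 5284, 2760]);
translate([2825, 528, 0]) cube([153, 5284, 2760]);


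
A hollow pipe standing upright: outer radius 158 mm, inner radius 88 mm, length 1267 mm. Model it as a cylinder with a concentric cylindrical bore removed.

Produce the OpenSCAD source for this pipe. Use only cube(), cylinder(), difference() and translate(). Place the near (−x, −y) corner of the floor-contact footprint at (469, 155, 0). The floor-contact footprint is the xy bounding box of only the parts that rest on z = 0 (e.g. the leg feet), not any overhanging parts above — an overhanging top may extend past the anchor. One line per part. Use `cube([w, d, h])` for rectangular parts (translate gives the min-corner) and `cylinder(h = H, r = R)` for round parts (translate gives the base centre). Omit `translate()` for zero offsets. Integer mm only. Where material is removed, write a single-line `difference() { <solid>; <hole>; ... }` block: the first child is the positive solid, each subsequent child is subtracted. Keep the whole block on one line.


difference() { translate([627, 313, 0]) cylinder(h = 1267, r = 158); translate([627, 313, 0]) cylinder(h = 1267, r = 88); }


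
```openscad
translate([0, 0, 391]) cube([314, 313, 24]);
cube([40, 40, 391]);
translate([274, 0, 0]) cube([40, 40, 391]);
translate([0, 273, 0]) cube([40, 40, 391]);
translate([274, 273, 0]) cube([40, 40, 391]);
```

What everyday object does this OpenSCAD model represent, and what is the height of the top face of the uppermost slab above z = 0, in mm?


A stool. The seat height is 415 mm.

A 314×313×24 slab at z = 391 on four corner posts — a stool. The seat top is 391 + 24 = 415 mm.


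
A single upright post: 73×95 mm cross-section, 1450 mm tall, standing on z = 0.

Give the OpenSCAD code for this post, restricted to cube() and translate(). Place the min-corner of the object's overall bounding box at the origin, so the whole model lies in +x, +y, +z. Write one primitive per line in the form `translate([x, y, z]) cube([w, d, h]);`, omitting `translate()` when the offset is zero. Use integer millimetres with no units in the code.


cube([73, 95, 1450]);


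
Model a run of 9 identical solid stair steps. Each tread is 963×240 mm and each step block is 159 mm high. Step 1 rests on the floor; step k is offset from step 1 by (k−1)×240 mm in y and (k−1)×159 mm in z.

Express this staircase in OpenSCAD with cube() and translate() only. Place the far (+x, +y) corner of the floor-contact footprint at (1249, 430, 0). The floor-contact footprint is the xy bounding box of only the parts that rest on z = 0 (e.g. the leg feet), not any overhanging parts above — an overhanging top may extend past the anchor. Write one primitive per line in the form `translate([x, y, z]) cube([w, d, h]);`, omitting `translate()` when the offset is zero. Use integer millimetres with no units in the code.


translate([286, 190, 0]) cube([963, 240, 159]);
translate([286, 430, 159]) cube([963, 240, 159]);
translate([286, 670, 318]) cube([963, 240, 159]);
translate([286, 910, 477]) cube([963, 240, 159]);
translate([286, 1150, 636]) cube([963, 240, 159]);
translate([286, 1390, 795]) cube([963, 240, 159]);
translate([286, 1630, 954]) cube([963, 240, 159]);
translate([286, 1870, 1113]) cube([963, 240, 159]);
translate([286, 2110, 1272]) cube([963, 240, 159]);


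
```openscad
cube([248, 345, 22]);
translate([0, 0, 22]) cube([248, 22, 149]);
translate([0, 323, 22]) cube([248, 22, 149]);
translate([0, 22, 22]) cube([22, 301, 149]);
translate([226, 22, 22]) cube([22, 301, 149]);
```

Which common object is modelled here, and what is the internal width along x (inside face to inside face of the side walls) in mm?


An open box. The internal width is 204 mm.

A 248×345 base slab with four walls standing on it — an open box. The base is 248 mm wide and the walls are 22 mm thick, so the internal width is 248 − 2 × 22 = 204 mm.


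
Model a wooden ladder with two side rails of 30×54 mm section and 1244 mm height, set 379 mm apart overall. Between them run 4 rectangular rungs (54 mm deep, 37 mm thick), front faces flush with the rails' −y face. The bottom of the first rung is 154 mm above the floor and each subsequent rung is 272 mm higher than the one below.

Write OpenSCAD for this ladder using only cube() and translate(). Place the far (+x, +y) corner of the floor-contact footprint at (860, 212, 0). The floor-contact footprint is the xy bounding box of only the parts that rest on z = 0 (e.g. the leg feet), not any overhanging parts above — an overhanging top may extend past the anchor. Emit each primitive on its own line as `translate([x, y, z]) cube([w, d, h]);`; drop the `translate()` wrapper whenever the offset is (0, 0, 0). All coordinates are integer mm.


translate([481, 158, 0]) cube([30, 54, 1244]);
translate([830, 158, 0]) cube([30, 54, 1244]);
translate([511, 158, 154]) cube([319, 54, 37]);
translate([511, 158, 426]) cube([319, 54, 37]);
translate([511, 158, 698]) cube([319, 54, 37]);
translate([511, 158, 970]) cube([319, 54, 37]);
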